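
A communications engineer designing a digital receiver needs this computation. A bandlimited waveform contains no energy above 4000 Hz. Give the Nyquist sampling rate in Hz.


The Nyquist rate is twice the maximum frequency component.
fs_min = 2 * fmax
      = 2 * 4000
      = 8000 Hz

8000


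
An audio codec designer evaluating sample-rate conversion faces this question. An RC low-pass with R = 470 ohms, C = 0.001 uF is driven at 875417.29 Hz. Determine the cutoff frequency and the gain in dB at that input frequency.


Step 1 — cutoff frequency:
fc = 1 / (2*pi*R*C)
C = 0.001 uF = 1e-09 F
fc = 1 / (2*pi*470*1e-09)
   = 338627.538 Hz

Step 2 — magnitude at f = 875417.29 Hz:
|H(f)| = 1 / sqrt(1 + (f/fc)^2)
f/fc = 875417.29 / 338627.538 = 2.585192
|H| = 1 / sqrt(1 + 6.683218) = 0.3607683
|H|_dB = 20*log10(0.3607683) = -8.86 dB

fc = 338627.538 Hz; |H(875417.29 Hz)| = -8.86 dB


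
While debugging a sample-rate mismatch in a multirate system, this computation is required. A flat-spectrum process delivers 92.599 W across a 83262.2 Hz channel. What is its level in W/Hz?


Power spectral density:
PSD = P / BW
    = 92.599 / 83262.2
    = 0.00111214 W/Hz

0.00111214 W/Hz


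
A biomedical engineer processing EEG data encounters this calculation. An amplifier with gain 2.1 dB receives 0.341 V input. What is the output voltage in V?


Output voltage from dB gain:
V_out = V_in * 10^(gain_dB / 20)
      = 0.341 * 10^(2.1 / 20)
      = 0.341 * 1.273503
      = 0.4343 V

0.4343 V


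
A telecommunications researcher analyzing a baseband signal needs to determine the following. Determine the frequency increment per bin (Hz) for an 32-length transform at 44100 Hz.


DFT frequency resolution:
df = fs / N
   = 44100 / 32
   = 1378.125 Hz

1378.125 Hz


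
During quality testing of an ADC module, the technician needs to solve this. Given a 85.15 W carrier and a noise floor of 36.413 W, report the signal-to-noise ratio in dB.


SNR in decibels:
SNR = 10 * log10(Ps / Pn)
    = 10 * log10(85.15 / 36.413)
    = 10 * log10(2.3385)
    = 10 * 0.3689
    = 3.69 dB

3.69 dB


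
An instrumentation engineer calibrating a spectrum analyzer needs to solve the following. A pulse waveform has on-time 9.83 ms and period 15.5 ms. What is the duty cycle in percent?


Duty cycle as a percentage:
DC = (t_on / T) * 100
   = (9.83 / 15.5) * 100
   = 0.634194 * 100
   = 63.42 %

63.42 %


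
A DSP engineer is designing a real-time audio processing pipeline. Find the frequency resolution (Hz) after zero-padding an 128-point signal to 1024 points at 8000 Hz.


Frequency resolution after zero-padding:
N_padded = 128 * 8 = 1024
df = fs / N_padded
   = 8000 / 1024
   = 7.8125 Hz

7.8125 Hz


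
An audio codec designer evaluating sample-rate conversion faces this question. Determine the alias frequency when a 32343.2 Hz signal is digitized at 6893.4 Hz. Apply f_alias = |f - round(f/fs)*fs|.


Compute the nearest integer multiple of fs to the signal:
n = round(32343.2 / 6893.4) = 5
f_alias = |32343.2 - 5 * 6893.4|
        = |32343.2 - 34467.0|
        = 2123.8 Hz

2123.8


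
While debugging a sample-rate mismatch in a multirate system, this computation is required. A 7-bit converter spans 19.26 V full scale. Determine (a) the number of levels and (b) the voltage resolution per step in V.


Step 1 — number of quantization levels:
L = 2^N = 2^7 = 128

Step 2 — LSB step size:
delta = Vfs / L
      = 19.26 / 128
      = 0.15046875 V

Levels = 128; step size = 0.15046875 V


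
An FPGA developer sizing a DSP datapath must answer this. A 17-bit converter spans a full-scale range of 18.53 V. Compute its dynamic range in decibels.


Dynamic range from full-scale to LSB:
V_min = V_max / 2^bits = 18.53 / 2^17
DR = 20 * log10(V_max / V_min)
   = 20 * log10(2^17)
   = 20 * 17 * log10(2)
   = 102.35 dB

102.35 dB


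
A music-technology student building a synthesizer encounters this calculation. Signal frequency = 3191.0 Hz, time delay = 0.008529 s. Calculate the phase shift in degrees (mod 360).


Phase shift from frequency and time delay:
phi = 360 * f * t_delay
    = 360 * 3191.0 * 0.008529
    = 9797.77 degrees
    mod 360 = 77.77 degrees

77.77 degrees


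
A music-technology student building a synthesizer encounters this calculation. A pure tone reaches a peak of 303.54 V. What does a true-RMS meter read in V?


RMS voltage for a sinusoidal waveform:
V_rms = V_peak / sqrt(2)
      = 303.54 / 1.414214
      = 214.635 V

214.635 V


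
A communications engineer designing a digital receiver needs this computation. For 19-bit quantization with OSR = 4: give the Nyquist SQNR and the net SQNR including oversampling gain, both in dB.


Step 1 — baseline SQNR at Nyquist:
SQNR_base = 6.02*N + 1.76
          = 6.02*19 + 1.76
          = 116.14 dB

Step 2 — oversampling processing gain:
G = 10*log10(OSR) = 10*log10(4) = 6.02 dB

Step 3 — total:
SQNR_total = 116.14 + 6.02 = 122.16 dB

Base SQNR = 116.14 dB; oversampled SQNR = 122.16 dB


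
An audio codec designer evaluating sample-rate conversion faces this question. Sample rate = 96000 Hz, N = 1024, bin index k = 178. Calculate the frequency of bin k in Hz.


Frequency of DFT bin k:
f_k = k * fs / N
    = 178 * 96000 / 1024
    = 17088000 / 1024
    = 16687.5 Hz

16687.5 Hz


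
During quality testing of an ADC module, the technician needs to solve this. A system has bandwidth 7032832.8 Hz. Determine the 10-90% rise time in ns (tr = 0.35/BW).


Rise time from bandwidth relationship:
tr = 0.35 / BW
   = 0.35 / 7032832.8
   = 4.976657486e-08 s
   = 49.7666 ns

49.7666 ns


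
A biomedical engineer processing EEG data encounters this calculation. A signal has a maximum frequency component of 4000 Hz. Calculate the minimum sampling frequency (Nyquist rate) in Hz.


The Nyquist rate is twice the maximum frequency component.
fs_min = 2 * fmax
      = 2 * 4000
      = 8000 Hz

8000


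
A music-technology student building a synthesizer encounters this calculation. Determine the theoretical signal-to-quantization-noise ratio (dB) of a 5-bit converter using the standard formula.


Theoretical SNR for a full-scale sinusoid:
SNR = 6.02 * N + 1.76
    = 6.02 * 5 + 1.76
    = 30.1 + 1.76
    = 31.86 dB

31.86 dB


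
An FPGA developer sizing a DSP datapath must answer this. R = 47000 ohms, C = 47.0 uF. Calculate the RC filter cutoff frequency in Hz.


Cutoff frequency of a first-order RC filter:
fc = 1 / (2 * pi * R * C)
C = 47.0 uF = 4.7e-05 F
fc = 1 / (2 * pi * 47000 * 4.7e-05)
   = 1 / 13.87955634356
   = 0.072048 Hz

0.072048 Hz


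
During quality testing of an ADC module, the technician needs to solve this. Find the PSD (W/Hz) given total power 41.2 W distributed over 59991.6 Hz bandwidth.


Power spectral density:
PSD = P / BW
    = 41.2 / 59991.6
    = 0.00068676 W/Hz

0.00068676 W/Hz


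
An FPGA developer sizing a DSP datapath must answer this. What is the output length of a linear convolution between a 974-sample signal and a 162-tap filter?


Linear convolution output length:
L = N + M - 1
  = 974 + 162 - 1
  = 1135 samples

1135


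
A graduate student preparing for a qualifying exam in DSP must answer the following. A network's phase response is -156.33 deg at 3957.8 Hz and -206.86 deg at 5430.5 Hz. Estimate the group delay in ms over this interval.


Group delay from phase difference:
tau = -d(phi)/d(omega)
d(phi) = -50.53 deg = -0.881915 rad
d(omega) = 2*pi*(5430.5 - 3957.8) = 9253.247 rad/s
tau = -(-0.881915) / 9253.247
    = 0.0953 ms

0.0953 ms


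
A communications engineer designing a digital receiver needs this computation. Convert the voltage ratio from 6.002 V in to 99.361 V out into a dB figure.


Voltage gain in dB:
G = 20 * log10(Vout / Vin)
  = 20 * log10(99.361 / 6.002)
  = 20 * log10(16.554648)
  = 20 * 1.21892
  = 24.38 dB

24.38 dB


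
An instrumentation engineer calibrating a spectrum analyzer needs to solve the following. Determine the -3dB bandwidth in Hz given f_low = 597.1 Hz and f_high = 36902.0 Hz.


Bandwidth is the difference of -3dB frequencies:
BW = f_high - f_low
   = 36902.0 - 597.1
   = 36304.9 Hz

36304.9 Hz


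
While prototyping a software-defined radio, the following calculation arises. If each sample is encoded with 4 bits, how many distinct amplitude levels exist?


Number of quantization levels = 2^N
= 2^4
= 16

16


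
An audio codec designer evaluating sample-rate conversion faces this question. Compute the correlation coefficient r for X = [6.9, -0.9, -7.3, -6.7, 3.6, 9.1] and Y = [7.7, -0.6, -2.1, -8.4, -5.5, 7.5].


Pearson correlation coefficient (population):
r = cov(X,Y) / (std(X) * std(Y))
Mean X = 0.7833, Mean Y = -0.2333
Cov(X,Y) = 29.137778
Std(X) = 6.307249, Std(Y) = 6.066209
r = 0.7616

0.7616


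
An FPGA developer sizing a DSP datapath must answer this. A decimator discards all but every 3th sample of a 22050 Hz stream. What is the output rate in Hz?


Decimation reduces the sample rate:
fs_out = fs_in / M
       = 22050 / 3
       = 7350.0 Hz

7350.0 Hz


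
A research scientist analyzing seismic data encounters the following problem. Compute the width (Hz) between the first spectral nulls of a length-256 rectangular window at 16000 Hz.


Main lobe width for a rectangular window:
Width = 2 * fs / N
      = 2 * 16000 / 256
      = 32000 / 256
      = 125.0 Hz

125.0 Hz


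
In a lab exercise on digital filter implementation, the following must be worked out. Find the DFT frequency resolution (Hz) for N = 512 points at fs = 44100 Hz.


DFT frequency resolution:
df = fs / N
   = 44100 / 512
   = 86.1328 Hz

86.1328 Hz


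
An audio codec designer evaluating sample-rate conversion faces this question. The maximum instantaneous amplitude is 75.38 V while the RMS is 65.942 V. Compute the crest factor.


Crest factor is the ratio of peak to RMS:
CF = V_peak / V_rms
   = 75.38 / 65.942
   = 1.1431

1.1431


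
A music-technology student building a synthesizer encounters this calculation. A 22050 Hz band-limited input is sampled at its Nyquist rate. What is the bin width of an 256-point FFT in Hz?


Step 1 — Nyquist sampling rate:
fs = 2 * fmax = 2 * 22050 = 44100 Hz

Step 2 — DFT bin spacing:
df = fs / N = 44100 / 256 = 172.2656 Hz

172.2656 Hz


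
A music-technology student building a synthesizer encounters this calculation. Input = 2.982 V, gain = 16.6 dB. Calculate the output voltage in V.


Output voltage from dB gain:
V_out = V_in * 10^(gain_dB / 20)
      = 2.982 * 10^(16.6 / 20)
      = 2.982 * 6.76083
      = 20.1608 V

20.1608 V


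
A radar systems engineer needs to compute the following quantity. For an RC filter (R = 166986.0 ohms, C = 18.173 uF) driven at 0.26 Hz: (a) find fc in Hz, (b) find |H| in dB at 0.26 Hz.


Step 1 — cutoff frequency:
fc = 1 / (2*pi*R*C)
C = 18.173 uF = 1.8173e-05 F
fc = 1 / (2*pi*166986.0*1.8173e-05)
   = 0.0524461 Hz

Step 2 — magnitude at f = 0.26 Hz:
|H(f)| = 1 / sqrt(1 + (f/fc)^2)
f/fc = 0.26 / 0.0524461 = 4.957471
|H| = 1 / sqrt(1 + 24.576519) = 0.1977331
|H|_dB = 20*log10(0.1977331) = -14.08 dB

fc = 0.0524461 Hz; |H(0.26 Hz)| = -14.08 dB


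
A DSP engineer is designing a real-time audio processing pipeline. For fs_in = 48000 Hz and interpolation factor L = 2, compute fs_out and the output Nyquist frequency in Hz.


Step 1 — output sample rate after interpolation by L:
fs_out = L * fs_in = 2 * 48000 = 96000 Hz

Step 2 — Nyquist frequency of the output stream:
f_Nyq = fs_out / 2 = 96000 / 2 = 48000.0 Hz

fs_out = 96000 Hz; f_Nyquist = 48000.0 Hz


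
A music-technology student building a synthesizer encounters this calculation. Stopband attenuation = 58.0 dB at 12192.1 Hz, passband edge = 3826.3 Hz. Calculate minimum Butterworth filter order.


Butterworth filter order formula:
n = log10(10^(A/10) - 1) / (2 * log10(f_stop/f_pass))
10^(58.0/10) - 1 = 630956.3445
f_stop/f_pass = 12192.1 / 3826.3 = 3.1864
n = 5.762 -> ceil = 6

6


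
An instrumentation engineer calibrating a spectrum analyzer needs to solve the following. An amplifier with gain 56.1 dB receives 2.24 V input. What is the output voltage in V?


Output voltage from dB gain:
V_out = V_in * 10^(gain_dB / 20)
      = 2.24 * 10^(56.1 / 20)
      = 2.24 * 638.263486
      = 1429.7102 V

1429.7102 V


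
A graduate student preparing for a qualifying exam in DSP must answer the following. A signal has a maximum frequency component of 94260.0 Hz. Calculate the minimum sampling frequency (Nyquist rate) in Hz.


The Nyquist rate is twice the maximum frequency component.
fs_min = 2 * fmax
      = 2 * 94260.0
      = 188520.0 Hz

188520.0


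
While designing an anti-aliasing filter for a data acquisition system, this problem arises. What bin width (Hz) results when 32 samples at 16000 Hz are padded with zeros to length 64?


Frequency resolution after zero-padding:
N_padded = 32 * 2 = 64
df = fs / N_padded
   = 16000 / 64
   = 250.0 Hz

250.0 Hz


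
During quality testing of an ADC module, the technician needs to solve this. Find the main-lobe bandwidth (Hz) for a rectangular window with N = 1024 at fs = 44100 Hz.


Main lobe width for a rectangular window:
Width = 2 * fs / N
      = 2 * 44100 / 1024
      = 88200 / 1024
      = 86.133 Hz

86.133 Hz


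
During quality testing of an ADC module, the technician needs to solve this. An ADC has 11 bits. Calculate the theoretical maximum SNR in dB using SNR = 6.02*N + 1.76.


Theoretical SNR for a full-scale sinusoid:
SNR = 6.02 * N + 1.76
    = 6.02 * 11 + 1.76
    = 66.22 + 1.76
    = 67.98 dB

67.98 dB


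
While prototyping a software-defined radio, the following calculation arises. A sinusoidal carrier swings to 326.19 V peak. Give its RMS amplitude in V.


RMS voltage for a sinusoidal waveform:
V_rms = V_peak / sqrt(2)
      = 326.19 / 1.414214
      = 230.651 V

230.651 V


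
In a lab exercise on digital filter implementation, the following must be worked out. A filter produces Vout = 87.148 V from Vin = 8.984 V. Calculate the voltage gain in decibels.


Voltage gain in dB:
G = 20 * log10(Vout / Vin)
  = 20 * log10(87.148 / 8.984)
  = 20 * log10(9.700356)
  = 20 * 0.986788
  = 19.74 dB

19.74 dB


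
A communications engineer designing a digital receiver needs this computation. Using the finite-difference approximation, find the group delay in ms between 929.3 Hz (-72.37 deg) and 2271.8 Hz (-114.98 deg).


Group delay from phase difference:
tau = -d(phi)/d(omega)
d(phi) = -42.61 deg = -0.743685 rad
d(omega) = 2*pi*(2271.8 - 929.3) = 8435.1763 rad/s
tau = -(-0.743685) / 8435.1763
    = 0.0882 ms

0.0882 ms


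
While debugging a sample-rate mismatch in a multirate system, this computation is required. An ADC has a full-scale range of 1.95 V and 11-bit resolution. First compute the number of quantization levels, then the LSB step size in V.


Step 1 — number of quantization levels:
L = 2^N = 2^11 = 2048

Step 2 — LSB step size:
delta = Vfs / L
      = 1.95 / 2048
      = 0.00095215 V

Levels = 2048; step size = 0.00095215 V


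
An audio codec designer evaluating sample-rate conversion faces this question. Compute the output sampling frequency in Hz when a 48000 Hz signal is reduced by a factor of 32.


Decimation reduces the sample rate:
fs_out = fs_in / M
       = 48000 / 32
       = 1500.0 Hz

1500.0 Hz


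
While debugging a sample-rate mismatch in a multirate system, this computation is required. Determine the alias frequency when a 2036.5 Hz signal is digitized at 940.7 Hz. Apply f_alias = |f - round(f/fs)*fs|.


Compute the nearest integer multiple of fs to the signal:
n = round(2036.5 / 940.7) = 2
f_alias = |2036.5 - 2 * 940.7|
        = |2036.5 - 1881.4|
        = 155.1 Hz

155.1


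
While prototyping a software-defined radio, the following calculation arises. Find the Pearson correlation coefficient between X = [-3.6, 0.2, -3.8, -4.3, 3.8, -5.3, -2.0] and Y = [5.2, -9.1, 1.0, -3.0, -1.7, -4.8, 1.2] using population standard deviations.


Pearson correlation coefficient (population):
r = cov(X,Y) / (std(X) * std(Y))
Mean X = -2.1429, Mean Y = -1.6
Cov(X,Y) = -2.694286
Std(X) = 2.935428, Std(Y) = 4.29784
r = -0.2136

-0.2136


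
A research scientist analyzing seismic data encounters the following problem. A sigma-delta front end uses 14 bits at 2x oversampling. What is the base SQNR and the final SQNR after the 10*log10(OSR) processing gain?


Step 1 — baseline SQNR at Nyquist:
SQNR_base = 6.02*N + 1.76
          = 6.02*14 + 1.76
          = 86.04 dB

Step 2 — oversampling processing gain:
G = 10*log10(OSR) = 10*log10(2) = 3.01 dB

Step 3 — total:
SQNR_total = 86.04 + 3.01 = 89.05 dB

Base SQNR = 86.04 dB; oversampled SQNR = 89.05 dB


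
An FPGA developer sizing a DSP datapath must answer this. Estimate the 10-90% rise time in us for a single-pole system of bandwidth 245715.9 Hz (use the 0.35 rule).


Rise time from bandwidth relationship:
tr = 0.35 / BW
   = 0.35 / 245715.9
   = 1.424409247e-06 s
   = 1.4244 us

1.4244 us


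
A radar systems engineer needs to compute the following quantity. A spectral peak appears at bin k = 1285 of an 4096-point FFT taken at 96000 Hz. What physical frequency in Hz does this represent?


Frequency of DFT bin k:
f_k = k * fs / N
    = 1285 * 96000 / 4096
    = 123360000 / 4096
    = 30117.188 Hz

30117.188 Hz


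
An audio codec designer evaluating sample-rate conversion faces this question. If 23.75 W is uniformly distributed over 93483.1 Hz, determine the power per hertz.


Power spectral density:
PSD = P / BW
    = 23.75 / 93483.1
    = 0.00025406 W/Hz

0.00025406 W/Hz


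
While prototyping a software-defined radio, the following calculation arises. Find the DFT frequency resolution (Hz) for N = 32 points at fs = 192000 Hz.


DFT frequency resolution:
df = fs / N
   = 192000 / 32
   = 6000.0 Hz

6000.0 Hz


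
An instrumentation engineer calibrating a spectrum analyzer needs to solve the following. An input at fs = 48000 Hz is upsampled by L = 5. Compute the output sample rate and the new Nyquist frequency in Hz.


Step 1 — output sample rate after interpolation by L:
fs_out = L * fs_in = 5 * 48000 = 240000 Hz

Step 2 — Nyquist frequency of the output stream:
f_Nyq = fs_out / 2 = 240000 / 2 = 120000.0 Hz

fs_out = 240000 Hz; f_Nyquist = 120000.0 Hz


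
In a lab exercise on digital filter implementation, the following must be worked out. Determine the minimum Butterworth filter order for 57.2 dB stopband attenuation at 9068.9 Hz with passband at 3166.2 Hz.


Butterworth filter order formula:
n = log10(10^(A/10) - 1) / (2 * log10(f_stop/f_pass))
10^(57.2/10) - 1 = 524806.4602
f_stop/f_pass = 9068.9 / 3166.2 = 2.8643
n = 6.258 -> ceil = 7

7


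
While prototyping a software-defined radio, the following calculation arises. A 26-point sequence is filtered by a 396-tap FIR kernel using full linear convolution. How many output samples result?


Linear convolution output length:
L = N + M - 1
  = 26 + 396 - 1
  = 421 samples

421


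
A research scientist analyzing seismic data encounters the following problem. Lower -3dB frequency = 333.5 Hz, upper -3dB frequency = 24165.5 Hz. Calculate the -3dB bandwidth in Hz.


Bandwidth is the difference of -3dB frequencies:
BW = f_high - f_low
   = 24165.5 - 333.5
   = 23832.0 Hz

23832.0 Hz


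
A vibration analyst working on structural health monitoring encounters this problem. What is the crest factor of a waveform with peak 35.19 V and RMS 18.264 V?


Crest factor is the ratio of peak to RMS:
CF = V_peak / V_rms
   = 35.19 / 18.264
   = 1.9267

1.9267


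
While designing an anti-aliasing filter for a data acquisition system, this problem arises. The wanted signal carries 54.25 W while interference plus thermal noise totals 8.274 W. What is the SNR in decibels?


SNR in decibels:
SNR = 10 * log10(Ps / Pn)
    = 10 * log10(54.25 / 8.274)
    = 10 * log10(6.5567)
    = 10 * 0.8167
    = 8.17 dB

8.17 dB


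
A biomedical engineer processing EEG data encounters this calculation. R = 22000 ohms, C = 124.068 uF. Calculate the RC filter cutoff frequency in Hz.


Cutoff frequency of a first-order RC filter:
fc = 1 / (2 * pi * R * C)
C = 124.068 uF = 0.000124068 F
fc = 1 / (2 * pi * 22000 * 0.000124068)
   = 1 / 17.149929163205
   = 0.058309 Hz

0.058309 Hz


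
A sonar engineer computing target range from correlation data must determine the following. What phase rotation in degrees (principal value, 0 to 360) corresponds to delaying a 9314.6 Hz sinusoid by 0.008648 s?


Phase shift from frequency and time delay:
phi = 360 * f * t_delay
    = 360 * 9314.6 * 0.008648
    = 28998.96 degrees
    mod 360 = 198.96 degrees

198.96 degrees


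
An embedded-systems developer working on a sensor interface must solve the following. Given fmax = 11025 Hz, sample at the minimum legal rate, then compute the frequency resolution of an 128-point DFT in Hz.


Step 1 — Nyquist sampling rate:
fs = 2 * fmax = 2 * 11025 = 22050 Hz

Step 2 — DFT bin spacing:
df = fs / N = 22050 / 128 = 172.2656 Hz

172.2656 Hz


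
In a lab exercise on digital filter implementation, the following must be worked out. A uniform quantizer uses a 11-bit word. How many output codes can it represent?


Number of quantization levels = 2^N
= 2^11
= 2048

2048


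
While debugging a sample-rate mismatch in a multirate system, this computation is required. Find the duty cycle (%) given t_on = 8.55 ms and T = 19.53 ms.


Duty cycle as a percentage:
DC = (t_on / T) * 100
   = (8.55 / 19.53) * 100
   = 0.437788 * 100
   = 43.78 %

43.78 %


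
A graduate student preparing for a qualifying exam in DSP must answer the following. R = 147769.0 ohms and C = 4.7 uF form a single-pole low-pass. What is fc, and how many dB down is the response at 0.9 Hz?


Step 1 — cutoff frequency:
fc = 1 / (2*pi*R*C)
C = 4.7 uF = 4.7e-06 F
fc = 1 / (2*pi*147769.0*4.7e-06)
   = 0.22916 Hz

Step 2 — magnitude at f = 0.9 Hz:
|H(f)| = 1 / sqrt(1 + (f/fc)^2)
f/fc = 0.9 / 0.22916 = 3.927387
|H| = 1 / sqrt(1 + 15.424369) = 0.2467491
|H|_dB = 20*log10(0.2467491) = -12.15 dB

fc = 0.22916 Hz; |H(0.9 Hz)| = -12.15 dB


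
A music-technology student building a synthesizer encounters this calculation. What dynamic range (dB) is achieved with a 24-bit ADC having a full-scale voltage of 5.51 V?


Dynamic range from full-scale to LSB:
V_min = V_max / 2^bits = 5.51 / 2^24
DR = 20 * log10(V_max / V_min)
   = 20 * log10(2^24)
   = 20 * 24 * log10(2)
   = 144.49 dB

144.49 dB


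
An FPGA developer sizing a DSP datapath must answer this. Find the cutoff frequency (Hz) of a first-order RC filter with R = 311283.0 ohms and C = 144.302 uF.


Cutoff frequency of a first-order RC filter:
fc = 1 / (2 * pi * R * C)
C = 144.302 uF = 0.000144302 F
fc = 1 / (2 * pi * 311283.0 * 0.000144302)
   = 1 / 282.23288949351
   = 0.003543 Hz

0.003543 Hz


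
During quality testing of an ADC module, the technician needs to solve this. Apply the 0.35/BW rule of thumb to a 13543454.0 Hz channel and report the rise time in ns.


Rise time from bandwidth relationship:
tr = 0.35 / BW
   = 0.35 / 13543454.0
   = 2.584274292e-08 s
   = 25.8427 ns

25.8427 ns


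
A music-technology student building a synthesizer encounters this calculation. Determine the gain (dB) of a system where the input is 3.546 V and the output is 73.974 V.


Voltage gain in dB:
G = 20 * log10(Vout / Vin)
  = 20 * log10(73.974 / 3.546)
  = 20 * log10(20.861252)
  = 20 * 1.31934
  = 26.39 dB

26.39 dB


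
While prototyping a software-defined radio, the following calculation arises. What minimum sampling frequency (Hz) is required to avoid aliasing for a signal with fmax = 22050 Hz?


The Nyquist rate is twice the maximum frequency component.
fs_min = 2 * fmax
      = 2 * 22050
      = 44100 Hz

44100


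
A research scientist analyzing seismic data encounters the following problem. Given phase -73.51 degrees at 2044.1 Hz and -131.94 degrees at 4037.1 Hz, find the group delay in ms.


Group delay from phase difference:
tau = -d(phi)/d(omega)
d(phi) = -58.43 deg = -1.019796 rad
d(omega) = 2*pi*(4037.1 - 2044.1) = 12522.3883 rad/s
tau = -(-1.019796) / 12522.3883
    = 0.0814 ms

0.0814 ms


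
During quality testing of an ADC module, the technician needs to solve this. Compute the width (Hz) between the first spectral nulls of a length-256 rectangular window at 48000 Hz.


Main lobe width for a rectangular window:
Width = 2 * fs / N
      = 2 * 48000 / 256
      = 96000 / 256
      = 375.0 Hz

375.0 Hz


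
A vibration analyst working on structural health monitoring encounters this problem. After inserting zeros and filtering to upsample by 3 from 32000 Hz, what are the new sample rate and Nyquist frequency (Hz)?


Step 1 — output sample rate after interpolation by L:
fs_out = L * fs_in = 3 * 32000 = 96000 Hz

Step 2 — Nyquist frequency of the output stream:
f_Nyq = fs_out / 2 = 96000 / 2 = 48000.0 Hz

fs_out = 96000 Hz; f_Nyquist = 48000.0 Hz


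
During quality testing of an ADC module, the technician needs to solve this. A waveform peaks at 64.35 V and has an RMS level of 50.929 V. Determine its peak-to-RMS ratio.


Crest factor is the ratio of peak to RMS:
CF = V_peak / V_rms
   = 64.35 / 50.929
   = 1.2635

1.2635


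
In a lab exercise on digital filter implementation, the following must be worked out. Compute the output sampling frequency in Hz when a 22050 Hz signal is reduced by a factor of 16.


Decimation reduces the sample rate:
fs_out = fs_in / M
       = 22050 / 16
       = 1378.125 Hz

1378.125 Hz


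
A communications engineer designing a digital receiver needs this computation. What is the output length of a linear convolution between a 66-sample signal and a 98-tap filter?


Linear convolution output length:
L = N + M - 1
  = 66 + 98 - 1
  = 163 samples

163


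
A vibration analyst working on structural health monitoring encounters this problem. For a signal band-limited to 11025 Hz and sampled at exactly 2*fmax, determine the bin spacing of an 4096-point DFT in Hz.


Step 1 — Nyquist sampling rate:
fs = 2 * fmax = 2 * 11025 = 22050 Hz

Step 2 — DFT bin spacing:
df = fs / N = 22050 / 4096 = 5.3833 Hz

5.3833 Hz


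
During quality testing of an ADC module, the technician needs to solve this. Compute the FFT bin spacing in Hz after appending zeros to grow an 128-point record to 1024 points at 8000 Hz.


Frequency resolution after zero-padding:
N_padded = 128 * 8 = 1024
df = fs / N_padded
   = 8000 / 1024
   = 7.8125 Hz

7.8125 Hz


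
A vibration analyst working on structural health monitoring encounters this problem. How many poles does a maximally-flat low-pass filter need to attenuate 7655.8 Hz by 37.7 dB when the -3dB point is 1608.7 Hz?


Butterworth filter order formula:
n = log10(10^(A/10) - 1) / (2 * log10(f_stop/f_pass))
10^(37.7/10) - 1 = 5887.4366
f_stop/f_pass = 7655.8 / 1608.7 = 4.759
n = 2.7822 -> ceil = 3

3


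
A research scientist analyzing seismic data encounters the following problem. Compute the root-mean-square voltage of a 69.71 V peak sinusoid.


RMS voltage for a sinusoidal waveform:
V_rms = V_peak / sqrt(2)
      = 69.71 / 1.414214
      = 49.292 V

49.292 V


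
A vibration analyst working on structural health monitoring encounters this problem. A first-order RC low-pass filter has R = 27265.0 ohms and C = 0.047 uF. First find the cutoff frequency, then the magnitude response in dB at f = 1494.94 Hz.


Step 1 — cutoff frequency:
fc = 1 / (2*pi*R*C)
C = 0.047 uF = 4.7e-08 F
fc = 1 / (2*pi*27265.0*4.7e-08)
   = 124.199 Hz

Step 2 — magnitude at f = 1494.94 Hz:
|H(f)| = 1 / sqrt(1 + (f/fc)^2)
f/fc = 1494.94 / 124.199 = 12.036651
|H| = 1 / sqrt(1 + 144.880967) = 0.0827943
|H|_dB = 20*log10(0.0827943) = -21.64 dB

fc = 124.199 Hz; |H(1494.94 Hz)| = -21.64 dB


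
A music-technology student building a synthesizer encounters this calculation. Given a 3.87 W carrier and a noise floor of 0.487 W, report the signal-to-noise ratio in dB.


SNR in decibels:
SNR = 10 * log10(Ps / Pn)
    = 10 * log10(3.87 / 0.487)
    = 10 * log10(7.9466)
    = 10 * 0.9002
    = 9.0 dB

9.0 dB


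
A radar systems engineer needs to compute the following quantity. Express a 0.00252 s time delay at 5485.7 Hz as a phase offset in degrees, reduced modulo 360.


Phase shift from frequency and time delay:
phi = 360 * f * t_delay
    = 360 * 5485.7 * 0.00252
    = 4976.63 degrees
    mod 360 = 296.63 degrees

296.63 degrees


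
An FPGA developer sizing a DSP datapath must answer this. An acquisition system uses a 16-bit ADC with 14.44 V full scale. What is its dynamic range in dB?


Dynamic range from full-scale to LSB:
V_min = V_max / 2^bits = 14.44 / 2^16
DR = 20 * log10(V_max / V_min)
   = 20 * log10(2^16)
   = 20 * 16 * log10(2)
   = 96.33 dB

96.33 dB


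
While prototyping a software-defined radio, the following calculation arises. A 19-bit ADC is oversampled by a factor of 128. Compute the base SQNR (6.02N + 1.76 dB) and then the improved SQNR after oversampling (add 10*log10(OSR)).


Step 1 — baseline SQNR at Nyquist:
SQNR_base = 6.02*N + 1.76
          = 6.02*19 + 1.76
          = 116.14 dB

Step 2 — oversampling processing gain:
G = 10*log10(OSR) = 10*log10(128) = 21.07 dB

Step 3 — total:
SQNR_total = 116.14 + 21.07 = 137.21 dB

Base SQNR = 116.14 dB; oversampled SQNR = 137.21 dB


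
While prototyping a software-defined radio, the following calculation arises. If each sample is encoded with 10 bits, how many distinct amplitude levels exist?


Number of quantization levels = 2^N
= 2^10
= 1024

1024


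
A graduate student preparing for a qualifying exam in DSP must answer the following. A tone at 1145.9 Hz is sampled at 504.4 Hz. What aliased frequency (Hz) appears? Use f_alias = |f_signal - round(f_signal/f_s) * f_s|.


Compute the nearest integer multiple of fs to the signal:
n = round(1145.9 / 504.4) = 2
f_alias = |1145.9 - 2 * 504.4|
        = |1145.9 - 1008.8|
        = 137.1 Hz

137.1


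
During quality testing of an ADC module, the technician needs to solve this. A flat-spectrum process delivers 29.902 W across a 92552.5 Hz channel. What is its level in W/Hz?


Power spectral density:
PSD = P / BW
    = 29.902 / 92552.5
    = 0.00032308 W/Hz

0.00032308 W/Hz


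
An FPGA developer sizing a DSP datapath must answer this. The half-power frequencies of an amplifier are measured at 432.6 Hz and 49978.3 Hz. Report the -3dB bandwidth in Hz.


Bandwidth is the difference of -3dB frequencies:
BW = f_high - f_low
   = 49978.3 - 432.6
   = 49545.7 Hz

49545.7 Hz


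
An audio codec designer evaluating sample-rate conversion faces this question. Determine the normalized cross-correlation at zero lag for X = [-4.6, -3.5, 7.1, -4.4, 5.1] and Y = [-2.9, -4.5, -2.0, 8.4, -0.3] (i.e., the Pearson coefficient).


Pearson correlation coefficient (population):
r = cov(X,Y) / (std(X) * std(Y))
Mean X = -0.06, Mean Y = -0.26
Cov(X,Y) = -4.7356
Std(X) = 5.082755, Std(Y) = 4.538105
r = -0.2053

-0.2053


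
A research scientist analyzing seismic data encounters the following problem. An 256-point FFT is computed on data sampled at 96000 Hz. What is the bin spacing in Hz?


DFT frequency resolution:
df = fs / N
   = 96000 / 256
   = 375.0 Hz

375.0 Hz


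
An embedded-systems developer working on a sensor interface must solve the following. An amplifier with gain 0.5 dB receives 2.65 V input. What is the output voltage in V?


Output voltage from dB gain:
V_out = V_in * 10^(gain_dB / 20)
      = 2.65 * 10^(0.5 / 20)
      = 2.65 * 1.059254
      = 2.807 V

2.807 V


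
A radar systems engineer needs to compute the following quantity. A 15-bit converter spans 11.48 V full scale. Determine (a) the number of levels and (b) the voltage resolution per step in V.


Step 1 — number of quantization levels:
L = 2^N = 2^15 = 32768

Step 2 — LSB step size:
delta = Vfs / L
      = 11.48 / 32768
      = 0.00035034 V

Levels = 32768; step size = 0.00035034 V


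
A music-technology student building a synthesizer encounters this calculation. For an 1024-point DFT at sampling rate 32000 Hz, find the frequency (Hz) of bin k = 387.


Frequency of DFT bin k:
f_k = k * fs / N
    = 387 * 32000 / 1024
    = 12384000 / 1024
    = 12093.75 Hz

12093.75 Hz


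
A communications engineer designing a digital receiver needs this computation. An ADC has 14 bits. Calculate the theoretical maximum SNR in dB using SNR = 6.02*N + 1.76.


Theoretical SNR for a full-scale sinusoid:
SNR = 6.02 * N + 1.76
    = 6.02 * 14 + 1.76
    = 84.28 + 1.76
    = 86.04 dB

86.04 dB


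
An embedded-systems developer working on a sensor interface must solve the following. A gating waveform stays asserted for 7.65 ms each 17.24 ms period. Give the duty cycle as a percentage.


Duty cycle as a percentage:
DC = (t_on / T) * 100
   = (7.65 / 17.24) * 100
   = 0.443735 * 100
   = 44.37 %

44.37 %


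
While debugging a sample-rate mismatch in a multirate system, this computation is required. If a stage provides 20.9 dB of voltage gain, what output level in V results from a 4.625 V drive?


Output voltage from dB gain:
V_out = V_in * 10^(gain_dB / 20)
      = 4.625 * 10^(20.9 / 20)
      = 4.625 * 11.091748
      = 51.2993 V

51.2993 V


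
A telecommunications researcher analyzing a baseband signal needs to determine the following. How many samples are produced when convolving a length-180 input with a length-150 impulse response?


Linear convolution output length:
L = N + M - 1
  = 180 + 150 - 1
  = 329 samples

329


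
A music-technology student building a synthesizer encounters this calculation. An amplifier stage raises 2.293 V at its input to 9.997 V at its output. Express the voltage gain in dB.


Voltage gain in dB:
G = 20 * log10(Vout / Vin)
  = 20 * log10(9.997 / 2.293)
  = 20 * log10(4.359791)
  = 20 * 0.639466
  = 12.79 dB

12.79 dB


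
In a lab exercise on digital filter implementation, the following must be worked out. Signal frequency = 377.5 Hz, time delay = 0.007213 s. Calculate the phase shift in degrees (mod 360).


Phase shift from frequency and time delay:
phi = 360 * f * t_delay
    = 360 * 377.5 * 0.007213
    = 980.25 degrees
    mod 360 = 260.25 degrees

260.25 degrees


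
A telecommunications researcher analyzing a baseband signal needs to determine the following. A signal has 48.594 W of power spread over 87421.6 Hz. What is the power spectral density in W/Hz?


Power spectral density:
PSD = P / BW
    = 48.594 / 87421.6
    = 0.00055586 W/Hz

0.00055586 W/Hz


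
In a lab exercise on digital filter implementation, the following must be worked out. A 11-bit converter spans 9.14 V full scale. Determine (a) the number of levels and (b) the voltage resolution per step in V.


Step 1 — number of quantization levels:
L = 2^N = 2^11 = 2048

Step 2 — LSB step size:
delta = Vfs / L
      = 9.14 / 2048
      = 0.00446289 V

Levels = 2048; step size = 0.00446289 V


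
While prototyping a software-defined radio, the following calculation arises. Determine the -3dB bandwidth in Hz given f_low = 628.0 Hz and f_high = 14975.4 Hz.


Bandwidth is the difference of -3dB frequencies:
BW = f_high - f_low
   = 14975.4 - 628.0
   = 14347.4 Hz

14347.4 Hz


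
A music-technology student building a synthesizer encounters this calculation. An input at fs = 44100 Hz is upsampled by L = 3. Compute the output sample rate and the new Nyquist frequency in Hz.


Step 1 — output sample rate after interpolation by L:
fs_out = L * fs_in = 3 * 44100 = 132300 Hz

Step 2 — Nyquist frequency of the output stream:
f_Nyq = fs_out / 2 = 132300 / 2 = 66150.0 Hz

fs_out = 132300 Hz; f_Nyquist = 66150.0 Hz


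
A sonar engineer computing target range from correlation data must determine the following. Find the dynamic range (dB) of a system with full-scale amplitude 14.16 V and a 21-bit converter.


Dynamic range from full-scale to LSB:
V_min = V_max / 2^bits = 14.16 / 2^21
DR = 20 * log10(V_max / V_min)
   = 20 * log10(2^21)
   = 20 * 21 * log10(2)
   = 126.43 dB

126.43 dB


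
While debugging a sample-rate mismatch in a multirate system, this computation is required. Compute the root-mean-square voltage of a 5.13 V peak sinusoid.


RMS voltage for a sinusoidal waveform:
V_rms = V_peak / sqrt(2)
      = 5.13 / 1.414214
      = 3.627 V

3.627 V


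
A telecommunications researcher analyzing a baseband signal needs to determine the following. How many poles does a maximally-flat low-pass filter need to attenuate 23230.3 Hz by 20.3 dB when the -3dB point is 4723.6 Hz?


Butterworth filter order formula:
n = log10(10^(A/10) - 1) / (2 * log10(f_stop/f_pass))
10^(20.3/10) - 1 = 106.1519
f_stop/f_pass = 23230.3 / 4723.6 = 4.9179
n = 1.4643 -> ceil = 2

2


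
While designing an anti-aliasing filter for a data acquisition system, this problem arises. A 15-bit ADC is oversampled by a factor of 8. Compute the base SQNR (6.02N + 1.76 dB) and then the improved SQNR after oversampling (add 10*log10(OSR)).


Step 1 — baseline SQNR at Nyquist:
SQNR_base = 6.02*N + 1.76
          = 6.02*15 + 1.76
          = 92.06 dB

Step 2 — oversampling processing gain:
G = 10*log10(OSR) = 10*log10(8) = 9.03 dB

Step 3 — total:
SQNR_total = 92.06 + 9.03 = 101.09 dB

Base SQNR = 92.06 dB; oversampled SQNR = 101.09 dB


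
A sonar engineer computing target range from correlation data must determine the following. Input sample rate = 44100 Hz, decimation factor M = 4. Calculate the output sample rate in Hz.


Decimation reduces the sample rate:
fs_out = fs_in / M
       = 44100 / 4
       = 11025.0 Hz

11025.0 Hz


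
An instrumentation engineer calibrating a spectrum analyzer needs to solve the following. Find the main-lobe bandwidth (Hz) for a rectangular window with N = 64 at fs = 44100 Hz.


Main lobe width for a rectangular window:
Width = 2 * fs / N
      = 2 * 44100 / 64
      = 88200 / 64
      = 1378.125 Hz

1378.125 Hz


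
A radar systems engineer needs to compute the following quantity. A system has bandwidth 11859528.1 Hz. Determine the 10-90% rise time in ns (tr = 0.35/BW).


Rise time from bandwidth relationship:
tr = 0.35 / BW
   = 0.35 / 11859528.1
   = 2.951213548e-08 s
   = 29.5121 ns

29.5121 ns


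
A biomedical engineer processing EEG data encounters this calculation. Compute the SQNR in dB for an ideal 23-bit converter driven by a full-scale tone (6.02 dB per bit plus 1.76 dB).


Theoretical SNR for a full-scale sinusoid:
SNR = 6.02 * N + 1.76
    = 6.02 * 23 + 1.76
    = 138.46 + 1.76
    = 140.22 dB

140.22 dB


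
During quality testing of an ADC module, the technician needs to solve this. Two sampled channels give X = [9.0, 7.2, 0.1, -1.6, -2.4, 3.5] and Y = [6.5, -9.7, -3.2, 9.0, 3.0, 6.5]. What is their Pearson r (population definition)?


Pearson correlation coefficient (population):
r = cov(X,Y) / (std(X) * std(Y))
Mean X = 2.6333, Mean Y = 2.0167
Cov(X,Y) = -7.062222
Std(X) = 4.316892, Std(Y) = 6.511891
r = -0.2512

-0.2512


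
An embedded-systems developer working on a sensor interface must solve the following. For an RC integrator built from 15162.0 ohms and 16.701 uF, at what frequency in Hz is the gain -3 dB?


Cutoff frequency of a first-order RC filter:
fc = 1 / (2 * pi * R * C)
C = 16.701 uF = 1.6701e-05 F
fc = 1 / (2 * pi * 15162.0 * 1.6701e-05)
   = 1 / 1.5910317146342
   = 0.628523 Hz

0.628523 Hz


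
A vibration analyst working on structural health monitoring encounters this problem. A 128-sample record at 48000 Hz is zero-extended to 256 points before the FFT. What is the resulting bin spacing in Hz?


Frequency resolution after zero-padding:
N_padded = 128 * 2 = 256
df = fs / N_padded
   = 48000 / 256
   = 187.5 Hz

187.5 Hz


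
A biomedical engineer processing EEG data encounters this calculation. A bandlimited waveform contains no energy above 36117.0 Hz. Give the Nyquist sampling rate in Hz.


The Nyquist rate is twice the maximum frequency component.
fs_min = 2 * fmax
      = 2 * 36117.0
      = 72234.0 Hz

72234.0
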